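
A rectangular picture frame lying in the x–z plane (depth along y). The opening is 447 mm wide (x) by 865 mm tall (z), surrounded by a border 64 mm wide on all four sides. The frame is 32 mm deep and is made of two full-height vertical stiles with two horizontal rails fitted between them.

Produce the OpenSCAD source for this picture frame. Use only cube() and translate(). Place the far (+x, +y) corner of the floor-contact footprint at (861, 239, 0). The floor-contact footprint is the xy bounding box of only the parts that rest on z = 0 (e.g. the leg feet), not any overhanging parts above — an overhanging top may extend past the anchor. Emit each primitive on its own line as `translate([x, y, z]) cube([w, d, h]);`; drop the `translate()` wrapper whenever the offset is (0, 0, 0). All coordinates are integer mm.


translate([286, 207, 0]) cube([64, 32, 993]);
translate([797, 207, 0]) cube([64, 32, 993]);
translate([350, 207, 0]) cube([447, 32, 64]);
translate([350, 207, 929]) cube([447, 32, 64]);


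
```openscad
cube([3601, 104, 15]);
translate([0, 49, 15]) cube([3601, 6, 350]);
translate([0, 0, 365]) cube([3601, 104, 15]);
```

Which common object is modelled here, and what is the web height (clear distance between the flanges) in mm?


An I-beam. The web height is 350 mm.

Two wide flanges with a thin centred web — an I-beam. Overall 380 mm minus two 15 mm flanges gives a web of 380 − 2·15 = 350 mm.


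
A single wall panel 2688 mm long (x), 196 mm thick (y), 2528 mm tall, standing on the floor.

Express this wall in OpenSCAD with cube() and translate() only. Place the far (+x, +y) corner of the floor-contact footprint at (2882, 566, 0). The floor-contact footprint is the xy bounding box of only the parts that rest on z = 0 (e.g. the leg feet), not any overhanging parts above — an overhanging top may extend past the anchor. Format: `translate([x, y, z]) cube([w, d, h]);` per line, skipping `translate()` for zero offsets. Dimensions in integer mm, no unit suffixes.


translate([194, 370, 0]) cube([2688, 196, 2528]);


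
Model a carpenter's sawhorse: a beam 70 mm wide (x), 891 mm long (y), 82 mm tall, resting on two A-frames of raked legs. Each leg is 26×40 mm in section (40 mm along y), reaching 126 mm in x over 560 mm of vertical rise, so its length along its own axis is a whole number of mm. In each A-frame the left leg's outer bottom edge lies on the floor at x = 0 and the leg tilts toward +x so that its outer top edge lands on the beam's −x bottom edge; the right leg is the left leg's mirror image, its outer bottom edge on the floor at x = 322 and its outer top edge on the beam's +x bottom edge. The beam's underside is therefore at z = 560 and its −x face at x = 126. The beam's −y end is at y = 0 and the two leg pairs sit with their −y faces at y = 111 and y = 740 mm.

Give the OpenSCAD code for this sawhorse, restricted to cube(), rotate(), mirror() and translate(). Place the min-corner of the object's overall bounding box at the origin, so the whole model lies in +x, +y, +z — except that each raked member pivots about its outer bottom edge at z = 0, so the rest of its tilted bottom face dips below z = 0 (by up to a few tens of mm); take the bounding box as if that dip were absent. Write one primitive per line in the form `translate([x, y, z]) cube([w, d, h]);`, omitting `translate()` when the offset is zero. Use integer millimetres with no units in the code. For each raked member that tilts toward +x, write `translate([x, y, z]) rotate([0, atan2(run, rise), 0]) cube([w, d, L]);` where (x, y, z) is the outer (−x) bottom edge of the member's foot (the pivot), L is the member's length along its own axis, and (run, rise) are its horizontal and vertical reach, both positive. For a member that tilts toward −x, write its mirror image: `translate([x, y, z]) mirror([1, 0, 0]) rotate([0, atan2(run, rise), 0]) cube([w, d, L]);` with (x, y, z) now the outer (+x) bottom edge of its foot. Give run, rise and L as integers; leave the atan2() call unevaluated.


// leg length = √(126² + 560²) = 574
// right-leg outer foot x = 2·126 + 70 = 322
// beam min-corner = (126, 0, 560)
translate([126, 0, 560]) cube([70, 891, 82]);
translate([0, 111, 0]) rotate([0, atan2(126, 560), 0]) cube([26, 40, 574]);
translate([322, 111, 0]) mirror([1, 0, 0]) rotate([0, atan2(126, 560), 0]) cube([26, 40, 574]);
translate([0, 740, 0]) rotate([0, atan2(126, 560), 0]) cube([26, 40, 574]);
translate([322, 740, 0]) mirror([1, 0, 0]) rotate([0, atan2(126, 560), 0]) cube([26, 40, 574]);


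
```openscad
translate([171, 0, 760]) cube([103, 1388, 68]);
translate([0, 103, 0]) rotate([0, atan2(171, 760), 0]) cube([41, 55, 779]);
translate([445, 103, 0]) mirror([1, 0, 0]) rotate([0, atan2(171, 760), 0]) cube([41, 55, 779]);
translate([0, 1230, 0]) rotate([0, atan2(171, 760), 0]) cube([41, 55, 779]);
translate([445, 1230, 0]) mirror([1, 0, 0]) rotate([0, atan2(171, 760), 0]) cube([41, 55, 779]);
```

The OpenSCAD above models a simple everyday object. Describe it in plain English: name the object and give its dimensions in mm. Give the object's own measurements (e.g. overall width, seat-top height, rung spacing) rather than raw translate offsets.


A sawhorse. A 103×1388×68 mm beam (x, y, z) sits on two A-frame leg pairs. Each pair is two raked legs of 41×55 mm section (55 mm along y) splaying symmetrically in x. Each leg rises 760 mm vertically over 171 mm of horizontal reach and is 779 mm long along its own axis. Every leg's outer bottom edge rests on the floor and its outer top edge meets a bottom edge of the beam — the left legs (tilting toward +x) meet the beam's −x bottom edge, the right legs (their mirror images, tilting toward −x) meet its +x bottom edge — so the leg tops tuck under the beam, the beam's underside is 760 mm above the floor, and the feet are 445 mm apart outside-to-outside with the beam centred between them. The two leg pairs are set in 103 mm from either end of the beam.


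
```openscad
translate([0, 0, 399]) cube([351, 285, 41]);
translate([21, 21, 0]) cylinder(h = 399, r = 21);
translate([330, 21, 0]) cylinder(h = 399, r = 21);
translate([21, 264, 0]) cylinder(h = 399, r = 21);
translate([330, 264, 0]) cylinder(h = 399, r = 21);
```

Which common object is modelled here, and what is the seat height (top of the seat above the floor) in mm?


A stool. The seat height is 440 mm.

A 351×285×41 slab at z = 399 on four corner cylinders — a stool. The seat top is 399 + 41 = 440 mm.


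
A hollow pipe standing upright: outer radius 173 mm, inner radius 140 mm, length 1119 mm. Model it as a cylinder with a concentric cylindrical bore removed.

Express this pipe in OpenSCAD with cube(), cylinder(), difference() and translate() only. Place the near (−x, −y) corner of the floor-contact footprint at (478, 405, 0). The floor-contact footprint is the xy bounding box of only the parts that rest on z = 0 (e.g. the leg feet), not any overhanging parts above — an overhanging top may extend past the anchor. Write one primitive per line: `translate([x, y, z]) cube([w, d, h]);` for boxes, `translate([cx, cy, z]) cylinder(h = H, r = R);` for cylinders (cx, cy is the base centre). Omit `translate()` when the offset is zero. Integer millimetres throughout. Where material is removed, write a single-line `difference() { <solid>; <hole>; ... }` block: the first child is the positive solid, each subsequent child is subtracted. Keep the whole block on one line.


difference() { translate([651, 578, 0]) cylinder(h = 1119, r = 173); translate([651, 578, 0]) cylinder(h = 1119, r = 140); }


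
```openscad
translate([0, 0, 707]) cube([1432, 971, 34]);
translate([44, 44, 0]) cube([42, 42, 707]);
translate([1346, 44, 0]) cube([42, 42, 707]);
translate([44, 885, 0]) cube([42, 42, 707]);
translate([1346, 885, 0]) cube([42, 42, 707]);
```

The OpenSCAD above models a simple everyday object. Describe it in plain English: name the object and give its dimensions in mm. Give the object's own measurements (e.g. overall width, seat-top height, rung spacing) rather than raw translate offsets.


A rectangular dining table. The top is 1432×971×34 mm with its upper surface at z = 741 mm. It stands on four 42×42 mm square legs, each inset 44 mm from the nearest pair of top edges, running from the floor to the underside of the top.


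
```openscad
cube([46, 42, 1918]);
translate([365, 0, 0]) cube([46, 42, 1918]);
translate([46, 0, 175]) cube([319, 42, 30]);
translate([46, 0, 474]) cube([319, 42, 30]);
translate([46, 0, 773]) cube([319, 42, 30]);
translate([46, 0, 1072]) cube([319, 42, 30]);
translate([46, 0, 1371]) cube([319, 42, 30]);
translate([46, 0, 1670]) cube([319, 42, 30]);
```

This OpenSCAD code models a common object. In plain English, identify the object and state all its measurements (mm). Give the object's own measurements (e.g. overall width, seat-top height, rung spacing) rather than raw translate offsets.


A straight ladder. Two 46×42 mm vertical rails, 1918 mm tall, stand 411 mm apart (outside-to-outside) with their front faces coplanar on the −y side. 6 rungs, each 42 mm deep and 30 mm tall, span between the inner faces of the rails, front faces flush with the rails. The lowest rung's underside is at z = 175 mm and rungs are spaced 299 mm apart (underside to underside).


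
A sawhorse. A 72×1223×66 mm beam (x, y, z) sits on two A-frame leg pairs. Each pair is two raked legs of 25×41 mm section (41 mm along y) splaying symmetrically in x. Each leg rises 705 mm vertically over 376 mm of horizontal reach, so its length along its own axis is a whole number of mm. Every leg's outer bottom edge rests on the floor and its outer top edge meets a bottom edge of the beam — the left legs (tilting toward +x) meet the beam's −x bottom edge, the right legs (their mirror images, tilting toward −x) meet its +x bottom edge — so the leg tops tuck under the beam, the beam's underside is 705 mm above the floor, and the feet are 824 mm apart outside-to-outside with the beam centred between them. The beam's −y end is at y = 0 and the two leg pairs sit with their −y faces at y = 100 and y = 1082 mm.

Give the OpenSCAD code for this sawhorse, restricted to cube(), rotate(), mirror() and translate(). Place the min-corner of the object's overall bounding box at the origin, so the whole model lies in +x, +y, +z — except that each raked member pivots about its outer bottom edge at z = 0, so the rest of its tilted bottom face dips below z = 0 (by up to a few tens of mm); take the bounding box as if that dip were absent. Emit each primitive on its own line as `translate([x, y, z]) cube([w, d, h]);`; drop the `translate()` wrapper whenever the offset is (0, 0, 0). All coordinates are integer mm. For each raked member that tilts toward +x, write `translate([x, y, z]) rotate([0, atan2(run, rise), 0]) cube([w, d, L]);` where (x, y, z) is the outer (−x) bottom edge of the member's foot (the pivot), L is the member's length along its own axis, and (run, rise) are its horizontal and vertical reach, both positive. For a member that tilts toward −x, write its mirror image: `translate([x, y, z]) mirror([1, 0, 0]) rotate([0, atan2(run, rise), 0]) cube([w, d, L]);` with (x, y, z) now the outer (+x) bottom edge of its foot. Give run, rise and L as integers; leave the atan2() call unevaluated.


// leg length = √(376² + 705²) = 799
// right-leg outer foot x = 2·376 + 72 = 824
// beam min-corner = (376, 0, 705)
translate([376, 0, 705]) cube([72, 1223, 66]);
translate([0, 100, 0]) rotate([0, atan2(376, 705), 0]) cube([25, 41, 799]);
translate([824, 100, 0]) mirror([1, 0, 0]) rotate([0, atan2(376, 705), 0]) cube([25, 41, 799]);
translate([0, 1082, 0]) rotate([0, atan2(376, 705), 0]) cube([25, 41, 799]);
translate([824, 1082, 0]) mirror([1, 0, 0]) rotate([0, atan2(376, 705), 0]) cube([25, 41, 799]);


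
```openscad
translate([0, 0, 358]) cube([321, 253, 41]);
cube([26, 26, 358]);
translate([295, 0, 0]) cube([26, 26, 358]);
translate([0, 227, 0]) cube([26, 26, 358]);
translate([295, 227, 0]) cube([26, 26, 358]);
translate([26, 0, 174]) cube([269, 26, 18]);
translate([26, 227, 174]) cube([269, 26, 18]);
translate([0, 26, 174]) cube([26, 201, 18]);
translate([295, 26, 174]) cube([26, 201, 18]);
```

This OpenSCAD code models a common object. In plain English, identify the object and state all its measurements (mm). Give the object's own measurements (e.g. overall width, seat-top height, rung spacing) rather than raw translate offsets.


A simple wooden stool: a rectangular seat 321 mm (x) by 253 mm (y), 41 mm thick, top face at z = 399 mm, on four square legs, each 26×26 mm in cross-section. The legs rest on z = 0, each flush with a corner of the seat. Four stretchers, 26 mm wide and 18 mm tall, connect adjacent legs with their undersides at z = 174 mm, each running between the inner faces of the legs it joins and aligned with the legs' outer faces on the other axis.


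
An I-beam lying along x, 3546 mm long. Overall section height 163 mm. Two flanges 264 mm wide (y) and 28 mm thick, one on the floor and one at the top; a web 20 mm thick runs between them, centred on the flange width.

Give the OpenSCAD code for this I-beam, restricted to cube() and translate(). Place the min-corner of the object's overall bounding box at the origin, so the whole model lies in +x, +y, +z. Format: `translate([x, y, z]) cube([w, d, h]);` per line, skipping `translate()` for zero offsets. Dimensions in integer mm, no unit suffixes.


cube([3546, 264, 28]);
translate([0, 122, 28]) cube([3546, 20, 107]);
translate([0, 0, 135]) cube([3546, 264, 28]);


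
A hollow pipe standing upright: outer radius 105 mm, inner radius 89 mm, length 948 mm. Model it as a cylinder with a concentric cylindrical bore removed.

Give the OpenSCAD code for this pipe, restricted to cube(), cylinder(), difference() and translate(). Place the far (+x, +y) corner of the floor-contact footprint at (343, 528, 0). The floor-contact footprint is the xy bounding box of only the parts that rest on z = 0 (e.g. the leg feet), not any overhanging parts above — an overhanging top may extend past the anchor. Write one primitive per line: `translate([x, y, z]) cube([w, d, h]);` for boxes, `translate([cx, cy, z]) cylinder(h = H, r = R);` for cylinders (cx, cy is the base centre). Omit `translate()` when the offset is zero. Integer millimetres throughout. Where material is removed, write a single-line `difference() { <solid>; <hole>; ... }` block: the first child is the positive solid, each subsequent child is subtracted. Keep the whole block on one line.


difference() { translate([238, 423, 0]) cylinder(h = 948, r = 105); translate([238, 423, 0]) cylinder(h = 948, r = 89); }


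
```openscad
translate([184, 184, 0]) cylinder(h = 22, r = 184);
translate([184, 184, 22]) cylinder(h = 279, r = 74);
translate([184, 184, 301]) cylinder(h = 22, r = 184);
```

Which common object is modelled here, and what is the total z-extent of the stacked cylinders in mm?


A spool. The overall height is 323 mm.

Three coaxial cylinders, large–small–large — a spool. Two 22 mm flanges and a 279 mm core give 22 + 279 + 22 = 323 mm.


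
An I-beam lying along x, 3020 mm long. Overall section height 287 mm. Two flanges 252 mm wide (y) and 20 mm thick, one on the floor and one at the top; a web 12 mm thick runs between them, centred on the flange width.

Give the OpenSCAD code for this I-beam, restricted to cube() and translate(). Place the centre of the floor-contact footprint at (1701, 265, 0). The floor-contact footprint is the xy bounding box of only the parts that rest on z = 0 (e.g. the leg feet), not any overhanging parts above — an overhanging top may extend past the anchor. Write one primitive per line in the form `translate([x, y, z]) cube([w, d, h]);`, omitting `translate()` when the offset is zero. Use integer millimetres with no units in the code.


translate([191, 139, 0]) cube([3020, 252, 20]);
translate([191, 259, 20]) cube([3020, 12, 247]);
translate([191, 139, 267]) cube([3020, 252, 20]);


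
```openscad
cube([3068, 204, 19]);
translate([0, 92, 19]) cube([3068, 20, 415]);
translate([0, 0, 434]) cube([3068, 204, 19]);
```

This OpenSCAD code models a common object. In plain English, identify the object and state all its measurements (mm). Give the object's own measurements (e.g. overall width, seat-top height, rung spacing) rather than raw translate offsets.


An I-beam lying along x, 3068 mm long. Overall section height 453 mm. Two flanges 204 mm wide (y) and 19 mm thick, one on the floor and one at the top; a web 20 mm thick runs between them, centred on the flange width.


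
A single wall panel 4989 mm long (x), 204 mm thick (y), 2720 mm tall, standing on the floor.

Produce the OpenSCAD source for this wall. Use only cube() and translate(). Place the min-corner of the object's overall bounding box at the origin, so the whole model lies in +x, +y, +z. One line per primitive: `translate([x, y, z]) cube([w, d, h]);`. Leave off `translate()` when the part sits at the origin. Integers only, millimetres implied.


cube([4989, 204, 2720]);


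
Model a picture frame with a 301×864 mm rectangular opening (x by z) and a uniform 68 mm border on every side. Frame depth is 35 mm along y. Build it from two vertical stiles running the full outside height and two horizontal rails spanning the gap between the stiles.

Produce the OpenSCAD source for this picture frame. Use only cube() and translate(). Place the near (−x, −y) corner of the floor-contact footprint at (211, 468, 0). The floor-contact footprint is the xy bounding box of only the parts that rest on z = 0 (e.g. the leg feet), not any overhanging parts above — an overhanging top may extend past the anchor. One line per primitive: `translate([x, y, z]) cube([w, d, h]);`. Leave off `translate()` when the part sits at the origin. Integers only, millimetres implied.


translate([211, 468, 0]) cube([68, 35, 1000]);
translate([580, 468, 0]) cube([68, 35, 1000]);
translate([279, 468, 0]) cube([301, 35, 68]);
translate([279, 468, 932]) cube([301, 35, 68]);


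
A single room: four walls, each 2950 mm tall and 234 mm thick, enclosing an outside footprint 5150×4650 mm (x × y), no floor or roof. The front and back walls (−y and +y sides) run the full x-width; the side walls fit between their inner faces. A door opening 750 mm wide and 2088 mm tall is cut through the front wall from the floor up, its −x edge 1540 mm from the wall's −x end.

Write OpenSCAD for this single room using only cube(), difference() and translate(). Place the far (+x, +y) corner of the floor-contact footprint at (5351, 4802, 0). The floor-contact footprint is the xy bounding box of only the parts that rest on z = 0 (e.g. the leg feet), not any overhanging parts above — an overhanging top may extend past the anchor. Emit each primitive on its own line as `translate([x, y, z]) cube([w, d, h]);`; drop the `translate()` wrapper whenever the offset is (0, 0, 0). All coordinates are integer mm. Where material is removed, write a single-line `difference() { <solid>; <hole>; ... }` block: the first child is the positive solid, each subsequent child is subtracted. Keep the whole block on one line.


difference() { translate([201, 152, 0]) cube([5150, 234, 2950]); translate([1741, 152, 0]) cube([750, 234, 2088]); }
translate([201, 4568, 0]) cube([5150, 234, 2950]);
translate([201, 386, 0]) cube([234, 4182, 2950]);
translate([5117, 386, 0]) cube([234, 4182, 2950]);


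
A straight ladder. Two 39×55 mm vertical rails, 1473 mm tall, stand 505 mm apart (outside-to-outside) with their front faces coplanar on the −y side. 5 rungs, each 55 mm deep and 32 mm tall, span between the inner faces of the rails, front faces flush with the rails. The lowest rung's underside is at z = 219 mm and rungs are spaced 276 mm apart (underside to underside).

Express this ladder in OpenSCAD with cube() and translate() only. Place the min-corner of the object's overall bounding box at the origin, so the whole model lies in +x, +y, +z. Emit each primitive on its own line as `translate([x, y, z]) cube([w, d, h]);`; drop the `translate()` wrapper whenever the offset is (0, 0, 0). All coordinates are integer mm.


cube([39, 55, 1473]);
translate([466, 0, 0]) cube([39, 55, 1473]);
translate([39, 0, 219]) cube([427, 55, 32]);
translate([39, 0, 495]) cube([427, 55, 32]);
translate([39, 0, 771]) cube([427, 55, 32]);
translate([39, 0, 1047]) cube([427, 55, 32]);
translate([39, 0, 1323]) cube([427, 55, 32]);


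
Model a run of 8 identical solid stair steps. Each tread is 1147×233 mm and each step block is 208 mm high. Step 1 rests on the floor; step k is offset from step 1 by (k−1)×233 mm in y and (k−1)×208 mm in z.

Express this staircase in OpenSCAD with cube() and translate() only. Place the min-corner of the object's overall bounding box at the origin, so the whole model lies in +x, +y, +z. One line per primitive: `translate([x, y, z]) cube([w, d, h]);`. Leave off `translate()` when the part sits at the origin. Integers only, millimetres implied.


cube([1147, 233, 208]);
translate([0, 233, 208]) cube([1147, 233, 208]);
translate([0, 466, 416]) cube([1147, 233, 208]);
translate([0, 699, 624]) cube([1147, 233, 208]);
translate([0, 932, 832]) cube([1147, 233, 208]);
translate([0, 1165, 1040]) cube([1147, 233, 208]);
translate([0, 1398, 1248]) cube([1147, 233, 208]);
translate([0, 1631, 1456]) cube([1147, 233, 208]);


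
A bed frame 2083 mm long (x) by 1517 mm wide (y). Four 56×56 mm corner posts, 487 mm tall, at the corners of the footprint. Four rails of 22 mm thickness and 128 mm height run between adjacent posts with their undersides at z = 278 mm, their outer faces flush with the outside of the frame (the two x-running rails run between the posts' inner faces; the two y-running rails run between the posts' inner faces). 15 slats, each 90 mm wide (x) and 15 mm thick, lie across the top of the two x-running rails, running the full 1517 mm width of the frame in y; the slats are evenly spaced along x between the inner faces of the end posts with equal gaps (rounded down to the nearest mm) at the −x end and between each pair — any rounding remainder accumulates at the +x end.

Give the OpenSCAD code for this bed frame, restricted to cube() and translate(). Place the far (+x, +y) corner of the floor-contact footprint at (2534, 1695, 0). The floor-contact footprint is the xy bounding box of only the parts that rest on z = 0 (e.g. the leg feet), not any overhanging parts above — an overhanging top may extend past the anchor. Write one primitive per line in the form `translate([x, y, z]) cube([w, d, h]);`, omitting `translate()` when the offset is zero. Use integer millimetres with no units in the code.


translate([451, 178, 0]) cube([56, 56, 487]);
translate([451, 1639, 0]) cube([56, 56, 487]);
translate([2478, 178, 0]) cube([56, 56, 487]);
translate([2478, 1639, 0]) cube([56, 56, 487]);
translate([507, 178, 278]) cube([1971, 22, 128]);
translate([507, 1673, 278]) cube([1971, 22, 128]);
translate([451, 234, 278]) cube([22, 1405, 128]);
translate([2512, 234, 278]) cube([22, 1405, 128]);
translate([545, 178, 406]) cube([90, 1517, 15]);
translate([673, 178, 406]) cube([90, 1517, 15]);
translate([801, 178, 406]) cube([90, 1517, 15]);
translate([929, 178, 406]) cube([90, 1517, 15]);
translate([1057, 178, 406]) cube([90, 1517, 15]);
translate([1185, 178, 406]) cube([90, 1517, 15]);
translate([1313, 178, 406]) cube([90, 1517, 15]);
translate([1441, 178, 406]) cube([90, 1517, 15]);
translate([1569, 178, 406]) cube([90, 1517, 15]);
translate([1697, 178, 406]) cube([90, 1517, 15]);
translate([1825, 178, 406]) cube([90, 1517, 15]);
translate([1953, 178, 406]) cube([90, 1517, 15]);
translate([2081, 178, 406]) cube([90, 1517, 15]);
translate([2209, 178, 406]) cube([90, 1517, 15]);
translate([2337, 178, 406]) cube([90, 1517, 15]);


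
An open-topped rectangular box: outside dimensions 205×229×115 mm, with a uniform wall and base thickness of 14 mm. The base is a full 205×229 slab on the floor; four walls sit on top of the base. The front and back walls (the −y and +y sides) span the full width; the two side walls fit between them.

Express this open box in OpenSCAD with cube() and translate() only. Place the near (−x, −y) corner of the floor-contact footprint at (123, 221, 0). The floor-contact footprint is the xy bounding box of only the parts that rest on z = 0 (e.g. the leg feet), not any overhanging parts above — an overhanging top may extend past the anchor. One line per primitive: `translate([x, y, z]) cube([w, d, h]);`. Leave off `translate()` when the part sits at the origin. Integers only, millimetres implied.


translate([123, 221, 0]) cube([205, 229, 14]);
translate([123, 221, 14]) cube([205, 14, 101]);
translate([123, 436, 14]) cube([205, 14, 101]);
translate([123, 235, 14]) cube([14, 201, 101]);
translate([314, 235, 14]) cube([14, 201, 101]);


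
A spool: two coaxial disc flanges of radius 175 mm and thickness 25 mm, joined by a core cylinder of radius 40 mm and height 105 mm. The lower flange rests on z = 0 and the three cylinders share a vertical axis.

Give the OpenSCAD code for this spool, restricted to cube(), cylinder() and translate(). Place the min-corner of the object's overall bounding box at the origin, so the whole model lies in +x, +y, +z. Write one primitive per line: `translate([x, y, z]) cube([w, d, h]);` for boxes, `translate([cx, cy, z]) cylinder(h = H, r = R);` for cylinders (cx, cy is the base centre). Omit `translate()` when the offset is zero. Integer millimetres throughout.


translate([175, 175, 0]) cylinder(h = 25, r = 175);
translate([175, 175, 25]) cylinder(h = 105, r = 40);
translate([175, 175, 130]) cylinder(h = 25, r = 175);


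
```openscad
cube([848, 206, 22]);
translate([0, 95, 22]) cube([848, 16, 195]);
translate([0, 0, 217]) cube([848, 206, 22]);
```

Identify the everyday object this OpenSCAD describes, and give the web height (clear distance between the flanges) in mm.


An I-beam. The web height is 195 mm.

Two wide flanges with a thin centred web — an I-beam. Overall 239 mm minus two 22 mm flanges gives a web of 239 − 2·22 = 195 mm.


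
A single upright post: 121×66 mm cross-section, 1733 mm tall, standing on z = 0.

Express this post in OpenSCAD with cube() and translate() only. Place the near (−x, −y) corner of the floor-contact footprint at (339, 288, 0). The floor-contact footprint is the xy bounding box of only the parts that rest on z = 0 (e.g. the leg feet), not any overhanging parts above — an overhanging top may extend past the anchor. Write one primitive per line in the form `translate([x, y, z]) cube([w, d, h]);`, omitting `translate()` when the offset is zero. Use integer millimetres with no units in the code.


translate([339, 288, 0]) cube([121, 66, 1733]);


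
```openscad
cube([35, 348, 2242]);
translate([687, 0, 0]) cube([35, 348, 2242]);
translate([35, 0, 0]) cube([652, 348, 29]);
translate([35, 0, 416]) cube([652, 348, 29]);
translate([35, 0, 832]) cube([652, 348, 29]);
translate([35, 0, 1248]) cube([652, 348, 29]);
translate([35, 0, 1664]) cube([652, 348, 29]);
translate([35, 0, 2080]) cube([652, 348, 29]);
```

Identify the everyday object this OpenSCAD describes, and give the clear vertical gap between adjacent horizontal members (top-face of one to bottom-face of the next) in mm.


A bookshelf. The clear shelf gap is 387 mm.

Two tall side panels with 6 horizontal boards between them — a bookshelf. The first two shelf undersides are at z = 0 and z = 416; with shelf thickness 29, the clear gap is 416 − 0 − 29 = 387 mm.


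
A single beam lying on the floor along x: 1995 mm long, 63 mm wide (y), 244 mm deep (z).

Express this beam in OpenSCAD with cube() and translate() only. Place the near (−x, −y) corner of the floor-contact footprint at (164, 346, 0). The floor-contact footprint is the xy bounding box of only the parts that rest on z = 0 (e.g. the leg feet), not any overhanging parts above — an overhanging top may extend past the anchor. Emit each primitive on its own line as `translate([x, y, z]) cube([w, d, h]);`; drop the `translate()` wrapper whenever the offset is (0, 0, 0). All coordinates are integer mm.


translate([164, 346, 0]) cube([1995, 63, 244]);


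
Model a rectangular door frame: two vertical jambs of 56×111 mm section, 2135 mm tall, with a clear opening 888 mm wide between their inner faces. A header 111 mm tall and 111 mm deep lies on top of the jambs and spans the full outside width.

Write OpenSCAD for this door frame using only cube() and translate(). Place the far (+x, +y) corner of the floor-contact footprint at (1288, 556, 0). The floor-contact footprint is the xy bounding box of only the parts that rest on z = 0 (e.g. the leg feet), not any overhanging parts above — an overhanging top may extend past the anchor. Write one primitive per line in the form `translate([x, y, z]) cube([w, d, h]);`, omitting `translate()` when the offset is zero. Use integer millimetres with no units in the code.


translate([288, 445, 0]) cube([56, 111, 2135]);
translate([1232, 445, 0]) cube([56, 111, 2135]);
translate([288, 445, 2135]) cube([1000, 111, 111]);


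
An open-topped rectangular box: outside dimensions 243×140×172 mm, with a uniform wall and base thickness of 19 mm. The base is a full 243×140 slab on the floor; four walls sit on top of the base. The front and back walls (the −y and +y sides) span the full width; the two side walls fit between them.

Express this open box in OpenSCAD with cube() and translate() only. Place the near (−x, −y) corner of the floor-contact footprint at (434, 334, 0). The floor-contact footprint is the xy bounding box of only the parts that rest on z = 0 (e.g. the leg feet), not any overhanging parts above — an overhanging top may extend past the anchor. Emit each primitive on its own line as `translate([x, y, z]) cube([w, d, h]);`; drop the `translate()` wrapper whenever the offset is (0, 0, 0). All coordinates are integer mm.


translate([434, 334, 0]) cube([243, 140, 19]);
translate([434, 334, 19]) cube([243, 19, 153]);
translate([434, 455, 19]) cube([243, 19, 153]);
translate([434, 353, 19]) cube([19, 102, 153]);
translate([658, 353, 19]) cube([19, 102, 153]);


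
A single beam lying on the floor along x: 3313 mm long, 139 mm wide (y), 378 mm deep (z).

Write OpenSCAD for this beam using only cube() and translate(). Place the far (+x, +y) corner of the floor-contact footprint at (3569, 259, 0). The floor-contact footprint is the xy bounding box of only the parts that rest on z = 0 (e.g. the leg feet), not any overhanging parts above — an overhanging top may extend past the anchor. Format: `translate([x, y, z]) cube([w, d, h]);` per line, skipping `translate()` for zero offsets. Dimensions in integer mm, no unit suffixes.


translate([256, 120, 0]) cube([3313, 139, 378]);


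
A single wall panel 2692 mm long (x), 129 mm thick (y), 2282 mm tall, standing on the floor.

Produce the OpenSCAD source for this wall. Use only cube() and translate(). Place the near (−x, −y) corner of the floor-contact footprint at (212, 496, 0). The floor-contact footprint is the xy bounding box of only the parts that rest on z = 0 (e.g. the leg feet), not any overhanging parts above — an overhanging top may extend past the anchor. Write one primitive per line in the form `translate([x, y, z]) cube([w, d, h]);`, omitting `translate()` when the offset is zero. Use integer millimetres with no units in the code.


translate([212, 496, 0]) cube([2692, 129, 2282]);


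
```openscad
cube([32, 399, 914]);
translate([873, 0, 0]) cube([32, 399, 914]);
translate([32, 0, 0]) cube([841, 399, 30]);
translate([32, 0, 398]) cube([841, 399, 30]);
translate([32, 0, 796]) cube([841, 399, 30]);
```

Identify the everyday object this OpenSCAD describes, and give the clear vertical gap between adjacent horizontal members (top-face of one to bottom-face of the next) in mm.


A bookshelf. The clear shelf gap is 368 mm.

Two tall side panels with 3 horizontal boards between them — a bookshelf. The first two shelf undersides are at z = 0 and z = 398; with shelf thickness 30, the clear gap is 398 − 0 − 30 = 368 mm.


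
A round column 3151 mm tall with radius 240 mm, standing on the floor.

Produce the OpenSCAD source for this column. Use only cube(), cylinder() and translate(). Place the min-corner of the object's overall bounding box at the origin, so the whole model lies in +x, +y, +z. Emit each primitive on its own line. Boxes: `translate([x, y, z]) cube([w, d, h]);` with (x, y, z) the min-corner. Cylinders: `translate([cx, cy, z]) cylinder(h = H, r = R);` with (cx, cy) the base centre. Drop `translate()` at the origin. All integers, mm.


translate([240, 240, 0]) cylinder(h = 3151, r = 240);


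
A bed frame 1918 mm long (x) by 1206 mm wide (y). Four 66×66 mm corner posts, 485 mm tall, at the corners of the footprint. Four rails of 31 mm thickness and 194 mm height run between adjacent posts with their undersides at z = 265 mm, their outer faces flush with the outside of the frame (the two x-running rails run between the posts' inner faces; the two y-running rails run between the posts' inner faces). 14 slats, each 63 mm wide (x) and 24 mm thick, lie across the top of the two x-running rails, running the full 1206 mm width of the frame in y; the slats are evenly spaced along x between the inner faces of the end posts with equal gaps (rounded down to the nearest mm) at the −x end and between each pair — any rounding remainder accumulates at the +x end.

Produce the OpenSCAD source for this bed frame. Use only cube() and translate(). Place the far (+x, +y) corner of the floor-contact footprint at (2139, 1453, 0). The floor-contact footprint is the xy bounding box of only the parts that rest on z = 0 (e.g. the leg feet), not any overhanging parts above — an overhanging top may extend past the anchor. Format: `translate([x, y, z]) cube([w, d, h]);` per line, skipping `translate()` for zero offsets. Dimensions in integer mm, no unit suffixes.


// slat z = rail_z + rail_h = 265 + 194 = 459
// slat gap = ⌊(1786 − 14·63) / 15⌋ = 60
translate([221, 247, 0]) cube([66, 66, 485]);
translate([221, 1387, 0]) cube([66, 66, 485]);
translate([2073, 247, 0]) cube([66, 66, 485]);
translate([2073, 1387, 0]) cube([66, 66, 485]);
translate([287, 247, 265]) cube([1786, 31, 194]);
translate([287, 1422, 265]) cube([1786, 31, 194]);
translate([221, 313, 265]) cube([31, 1074, 194]);
translate([2108, 313, 265]) cube([31, 1074, 194]);
translate([347, 247, 459]) cube([63, 1206, 24]);
translate([470, 247, 459]) cube([63, 1206, 24]);
translate([593, 247, 459]) cube([63, 1206, 24]);
translate([716, 247, 459]) cube([63, 1206, 24]);
translate([839, 247, 459]) cube([63, 1206, 24]);
translate([962, 247, 459]) cube([63, 1206, 24]);
translate([1085, 247, 459]) cube([63, 1206, 24]);
translate([1208, 247, 459]) cube([63, 1206, 24]);
translate([1331, 247, 459]) cube([63, 1206, 24]);
translate([1454, 247, 459]) cube([63, 1206, 24]);
translate([1577, 247, 459]) cube([63, 1206, 24]);
translate([1700, 247, 459]) cube([63, 1206, 24]);
translate([1823, 247, 459]) cube([63, 1206, 24]);
translate([1946, 247, 459]) cube([63, 1206, 24]);


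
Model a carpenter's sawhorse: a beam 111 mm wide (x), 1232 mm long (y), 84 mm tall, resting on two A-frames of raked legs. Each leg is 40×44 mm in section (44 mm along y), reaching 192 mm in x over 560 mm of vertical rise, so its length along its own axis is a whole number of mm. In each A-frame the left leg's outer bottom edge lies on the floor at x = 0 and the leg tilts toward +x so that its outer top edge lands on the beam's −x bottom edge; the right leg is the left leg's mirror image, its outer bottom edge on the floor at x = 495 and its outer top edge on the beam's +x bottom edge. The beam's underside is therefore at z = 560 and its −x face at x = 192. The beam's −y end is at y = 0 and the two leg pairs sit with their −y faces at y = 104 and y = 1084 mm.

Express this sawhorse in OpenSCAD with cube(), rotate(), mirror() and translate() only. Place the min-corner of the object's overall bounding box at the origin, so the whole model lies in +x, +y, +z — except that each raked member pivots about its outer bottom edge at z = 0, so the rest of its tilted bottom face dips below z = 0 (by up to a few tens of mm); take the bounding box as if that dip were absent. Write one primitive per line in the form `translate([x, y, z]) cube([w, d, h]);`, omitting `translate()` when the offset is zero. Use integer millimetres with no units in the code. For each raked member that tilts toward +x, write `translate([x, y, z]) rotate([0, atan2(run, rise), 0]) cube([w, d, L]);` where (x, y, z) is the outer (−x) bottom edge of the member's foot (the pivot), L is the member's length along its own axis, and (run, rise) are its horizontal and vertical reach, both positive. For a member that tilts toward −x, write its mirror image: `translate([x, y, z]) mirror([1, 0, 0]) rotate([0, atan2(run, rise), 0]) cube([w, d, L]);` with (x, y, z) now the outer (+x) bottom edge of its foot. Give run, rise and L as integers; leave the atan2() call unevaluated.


translate([192, 0, 560]) cube([111, 1232, 84]);
translate([0, 104, 0]) rotate([0, atan2(192, 560), 0]) cube([40, 44, 592]);
translate([495, 104, 0]) mirror([1, 0, 0]) rotate([0, atan2(192, 560), 0]) cube([40, 44, 592]);
translate([0, 1084, 0]) rotate([0, atan2(192, 560), 0]) cube([40, 44, 592]);
translate([495, 1084, 0]) mirror([1, 0, 0]) rotate([0, atan2(192, 560), 0]) cube([40, 44, 592]);


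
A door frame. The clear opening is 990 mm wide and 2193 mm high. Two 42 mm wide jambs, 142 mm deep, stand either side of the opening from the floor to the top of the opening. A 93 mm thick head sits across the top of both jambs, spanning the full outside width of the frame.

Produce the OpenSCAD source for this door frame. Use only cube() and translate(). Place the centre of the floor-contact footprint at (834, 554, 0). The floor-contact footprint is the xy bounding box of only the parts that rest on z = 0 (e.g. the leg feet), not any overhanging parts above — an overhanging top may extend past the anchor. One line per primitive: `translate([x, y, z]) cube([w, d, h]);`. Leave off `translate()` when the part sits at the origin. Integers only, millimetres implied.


translate([297, 483, 0]) cube([42, 142, 2193]);
translate([1329, 483, 0]) cube([42, 142, 2193]);
translate([297, 483, 2193]) cube([1074, 142, 93]);


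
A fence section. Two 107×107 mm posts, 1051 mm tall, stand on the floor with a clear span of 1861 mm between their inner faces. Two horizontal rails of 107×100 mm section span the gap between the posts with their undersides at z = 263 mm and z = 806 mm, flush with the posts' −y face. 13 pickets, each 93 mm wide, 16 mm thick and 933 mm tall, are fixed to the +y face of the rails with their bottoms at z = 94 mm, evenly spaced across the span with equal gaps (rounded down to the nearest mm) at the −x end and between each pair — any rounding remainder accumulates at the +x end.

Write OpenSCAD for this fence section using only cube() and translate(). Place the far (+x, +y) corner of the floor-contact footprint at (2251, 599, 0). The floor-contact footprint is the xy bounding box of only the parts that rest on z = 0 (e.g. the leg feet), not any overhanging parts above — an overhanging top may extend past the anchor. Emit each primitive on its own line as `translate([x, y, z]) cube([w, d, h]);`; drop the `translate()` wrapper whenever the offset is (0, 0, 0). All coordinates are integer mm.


translate([176, 492, 0]) cube([107, 107, 1051]);
translate([2144, 492, 0]) cube([107, 107, 1051]);
translate([283, 492, 263]) cube([1861, 107, 100]);
translate([283, 492, 806]) cube([1861, 107, 100]);
translate([329, 599, 94]) cube([93, 16, 933]);
translate([468, 599, 94]) cube([93, 16, 933]);
translate([607, 599, 94]) cube([93, 16, 933]);
translate([746, 599, 94]) cube([93, 16, 933]);
translate([885, 599, 94]) cube([93, 16, 933]);
translate([1024, 599, 94]) cube([93, 16, 933]);
translate([1163, 599, 94]) cube([93, 16, 933]);
translate([1302, 599, 94]) cube([93, 16, 933]);
translate([1441, 599, 94]) cube([93, 16, 933]);
translate([1580, 599, 94]) cube([93, 16, 933]);
translate([1719, 599, 94]) cube([93, 16, 933]);
translate([1858, 599, 94]) cube([93, 16, 933]);
translate([1997, 599, 94]) cube([93, 16, 933]);
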